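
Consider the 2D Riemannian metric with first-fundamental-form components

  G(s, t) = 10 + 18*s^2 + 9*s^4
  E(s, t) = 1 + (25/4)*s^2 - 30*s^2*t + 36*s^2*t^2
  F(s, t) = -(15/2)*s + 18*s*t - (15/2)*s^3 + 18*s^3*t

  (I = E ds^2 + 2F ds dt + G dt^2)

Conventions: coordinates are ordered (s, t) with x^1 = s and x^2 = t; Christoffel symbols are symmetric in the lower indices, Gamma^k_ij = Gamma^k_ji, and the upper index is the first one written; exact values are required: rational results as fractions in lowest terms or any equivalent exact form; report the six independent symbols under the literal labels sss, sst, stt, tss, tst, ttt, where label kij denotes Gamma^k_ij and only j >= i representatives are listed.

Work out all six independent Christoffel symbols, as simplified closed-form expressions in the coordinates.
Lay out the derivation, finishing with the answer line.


E = 1 + (25/4)*s^2 - 30*s^2*t + 36*s^2*t^2; F = -(15/2)*s + 18*s*t - (15/2)*s^3 + 18*s^3*t; G = 10 + 18*s^2 + 9*s^4
Gamma^k_ij = (1/2) g^{kl} (d_i g_jl + d_j g_il - d_l g_ij), with g^inv = (1/(EG-F^2)) [[G, -F], [-F, E]]
first partials: E_s = (25/2)*s - 60*s*t + 72*s*t^2, E_t = -30*s^2 + 72*s^2*t, F_s = -15/2 + 18*t - (45/2)*s^2 + 54*s^2*t, F_t = 18*s + 18*s^3, G_s = 36*s + 36*s^3, G_t = 0
D = EG - F^2 = 10 + (97/4)*s^2 - 30*s^2*t + 36*s^2*t^2 + 9*s^4
expanded: Gamma^s_ss = (G E_s - 2F F_s + F E_t)/(2D), Gamma^s_st = (G E_t - F G_s)/(2D), Gamma^s_tt = (2G F_t - G G_s - F G_t)/(2D), Gamma^t_ss = (2E F_s - E E_t - F E_s)/(2D), Gamma^t_st = (E G_s - F E_t)/(2D), Gamma^t_tt = (E G_t - 2F F_t + F G_s)/(2D); substitute and cancel common factors

Answer: Gamma_sss = (144*s*t^2 - 120*s*t + 25*s)/(36*s^4 + 144*s^2*t^2 - 120*s^2*t + 97*s^2 + 40), Gamma_sst = (144*s^2*t - 60*s^2)/(36*s^4 + 144*s^2*t^2 - 120*s^2*t + 97*s^2 + 40), Gamma_stt = 0, Gamma_tss = (72*s^2*t - 30*s^2 + 72*t - 30)/(36*s^4 + 144*s^2*t^2 - 120*s^2*t + 97*s^2 + 40), Gamma_tst = (72*s^3 + 72*s)/(36*s^4 + 144*s^2*t^2 - 120*s^2*t + 97*s^2 + 40), Gamma_ttt = 0


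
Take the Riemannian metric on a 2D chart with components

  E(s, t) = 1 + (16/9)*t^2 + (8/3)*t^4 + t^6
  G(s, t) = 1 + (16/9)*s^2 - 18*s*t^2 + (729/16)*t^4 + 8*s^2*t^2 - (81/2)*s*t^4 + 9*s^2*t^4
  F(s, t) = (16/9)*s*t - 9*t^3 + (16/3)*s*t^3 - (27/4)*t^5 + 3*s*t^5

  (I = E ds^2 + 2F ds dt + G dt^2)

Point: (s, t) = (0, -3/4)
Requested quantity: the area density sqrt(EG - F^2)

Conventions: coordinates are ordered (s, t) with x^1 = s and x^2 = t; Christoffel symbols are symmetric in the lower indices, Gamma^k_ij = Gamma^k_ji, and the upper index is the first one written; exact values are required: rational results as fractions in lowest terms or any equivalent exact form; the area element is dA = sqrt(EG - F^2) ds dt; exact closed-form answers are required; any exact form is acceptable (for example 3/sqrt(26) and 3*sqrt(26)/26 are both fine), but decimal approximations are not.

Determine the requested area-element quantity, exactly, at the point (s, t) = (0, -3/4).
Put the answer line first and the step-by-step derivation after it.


Answer: sqrt(EG - F^2) = sqrt(71426)/64

E = 12377/4096, F = 22113/4096, G = 63145/4096; EG - F^2 = 35713/2048


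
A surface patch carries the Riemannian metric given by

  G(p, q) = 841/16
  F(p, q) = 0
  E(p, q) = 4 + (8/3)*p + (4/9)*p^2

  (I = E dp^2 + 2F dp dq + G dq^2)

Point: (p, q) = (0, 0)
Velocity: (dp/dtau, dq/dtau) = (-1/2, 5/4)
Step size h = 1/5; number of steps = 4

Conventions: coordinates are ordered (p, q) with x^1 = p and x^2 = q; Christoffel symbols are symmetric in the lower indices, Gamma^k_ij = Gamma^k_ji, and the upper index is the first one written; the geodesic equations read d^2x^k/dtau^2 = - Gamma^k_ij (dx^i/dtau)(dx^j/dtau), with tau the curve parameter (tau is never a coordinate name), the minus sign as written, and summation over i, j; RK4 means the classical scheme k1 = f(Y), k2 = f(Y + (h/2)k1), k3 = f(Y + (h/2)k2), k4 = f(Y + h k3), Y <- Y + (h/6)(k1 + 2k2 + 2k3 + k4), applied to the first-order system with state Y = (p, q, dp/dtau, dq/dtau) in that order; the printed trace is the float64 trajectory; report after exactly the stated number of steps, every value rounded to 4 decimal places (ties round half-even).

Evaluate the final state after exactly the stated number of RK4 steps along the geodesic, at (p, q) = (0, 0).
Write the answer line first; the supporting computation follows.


Answer: p = -0.4310, q = 1.0000, dp/dtau = -0.5839, dq/dtau = 1.2500

f(Y) = (dp/dtau, dq/dtau, -Gamma^p_ij Y'^i Y'^j, -Gamma^q_ij Y'^i Y'^j) with the Gammas evaluated at the stage position; h = 0.200000; intermediate values shown to 6 dp
step 0: p = 0.0000, q = 0.0000, dp/dtau = -0.5000, dq/dtau = 1.2500
step 1:
  k1: at (p, q) = (0.000000, 0.000000), (dp/dtau, dq/dtau) = (-0.500000, 1.250000); Gamma_ppp = 0.333333, Gamma_ppq = 0.000000, Gamma_pqq = 0.000000, Gamma_qpp = 0.000000, Gamma_qpq = 0.000000, Gamma_qqq = 0.000000; k1 = (-0.500000, 1.250000, -0.083333, 0.000000)
  k2: at (p, q) = (-0.050000, 0.125000), (dp/dtau, dq/dtau) = (-0.508333, 1.250000); Gamma_ppp = 0.338983, Gamma_ppq = 0.000000, Gamma_pqq = 0.000000, Gamma_qpp = 0.000000, Gamma_qpq = 0.000000, Gamma_qqq = 0.000000; k2 = (-0.508333, 1.250000, -0.087594, 0.000000)
  k3: at (p, q) = (-0.050833, 0.125000), (dp/dtau, dq/dtau) = (-0.508759, 1.250000); Gamma_ppp = 0.339079, Gamma_ppq = 0.000000, Gamma_pqq = 0.000000, Gamma_qpp = 0.000000, Gamma_qpq = 0.000000, Gamma_qqq = 0.000000; k3 = (-0.508759, 1.250000, -0.087766, 0.000000)
  k4: at (p, q) = (-0.101752, 0.250000), (dp/dtau, dq/dtau) = (-0.517553, 1.250000); Gamma_ppp = 0.345036, Gamma_ppq = 0.000000, Gamma_pqq = 0.000000, Gamma_qpp = 0.000000, Gamma_qpq = 0.000000, Gamma_qqq = 0.000000; k4 = (-0.517553, 1.250000, -0.092422, 0.000000)
  Y <- Y + (h/6)(k1 + 2k2 + 2k3 + k4): p = -0.1017, q = 0.2500, dp/dtau = -0.5175, dq/dtau = 1.2500
step 2:
  k1: at (p, q) = (-0.101725, 0.250000), (dp/dtau, dq/dtau) = (-0.517549, 1.250000); Gamma_ppp = 0.345033, Gamma_ppq = 0.000000, Gamma_pqq = 0.000000, Gamma_qpp = 0.000000, Gamma_qpq = 0.000000, Gamma_qqq = 0.000000; k1 = (-0.517549, 1.250000, -0.092419, 0.000000)
  k2: at (p, q) = (-0.153480, 0.375000), (dp/dtau, dq/dtau) = (-0.526791, 1.250000); Gamma_ppp = 0.351306, Gamma_ppq = 0.000000, Gamma_pqq = 0.000000, Gamma_qpp = 0.000000, Gamma_qpq = 0.000000, Gamma_qqq = 0.000000; k2 = (-0.526791, 1.250000, -0.097491, 0.000000)
  k3: at (p, q) = (-0.154404, 0.375000), (dp/dtau, dq/dtau) = (-0.527298, 1.250000); Gamma_ppp = 0.351420, Gamma_ppq = 0.000000, Gamma_pqq = 0.000000, Gamma_qpp = 0.000000, Gamma_qpq = 0.000000, Gamma_qqq = 0.000000; k3 = (-0.527298, 1.250000, -0.097710, 0.000000)
  k4: at (p, q) = (-0.207184, 0.500000), (dp/dtau, dq/dtau) = (-0.537091, 1.250000); Gamma_ppp = 0.358062, Gamma_ppq = 0.000000, Gamma_pqq = 0.000000, Gamma_qpp = 0.000000, Gamma_qpq = 0.000000, Gamma_qqq = 0.000000; k4 = (-0.537091, 1.250000, -0.103289, 0.000000)
  Y <- Y + (h/6)(k1 + 2k2 + 2k3 + k4): p = -0.2072, q = 0.5000, dp/dtau = -0.5371, dq/dtau = 1.2500
step 3:
  k1: at (p, q) = (-0.207152, 0.500000), (dp/dtau, dq/dtau) = (-0.537086, 1.250000); Gamma_ppp = 0.358057, Gamma_ppq = 0.000000, Gamma_pqq = 0.000000, Gamma_qpp = 0.000000, Gamma_qpq = 0.000000, Gamma_qqq = 0.000000; k1 = (-0.537086, 1.250000, -0.103286, 0.000000)
  k2: at (p, q) = (-0.260861, 0.625000), (dp/dtau, dq/dtau) = (-0.547415, 1.250000); Gamma_ppp = 0.365078, Gamma_ppq = 0.000000, Gamma_pqq = 0.000000, Gamma_qpp = 0.000000, Gamma_qpq = 0.000000, Gamma_qqq = 0.000000; k2 = (-0.547415, 1.250000, -0.109400, 0.000000)
  k3: at (p, q) = (-0.261893, 0.625000), (dp/dtau, dq/dtau) = (-0.548026, 1.250000); Gamma_ppp = 0.365216, Gamma_ppq = 0.000000, Gamma_pqq = 0.000000, Gamma_qpp = 0.000000, Gamma_qpq = 0.000000, Gamma_qqq = 0.000000; k3 = (-0.548026, 1.250000, -0.109686, 0.000000)
  k4: at (p, q) = (-0.316757, 0.750000), (dp/dtau, dq/dtau) = (-0.559023, 1.250000); Gamma_ppp = 0.372683, Gamma_ppq = 0.000000, Gamma_pqq = 0.000000, Gamma_qpp = 0.000000, Gamma_qpq = 0.000000, Gamma_qqq = 0.000000; k4 = (-0.559023, 1.250000, -0.116466, 0.000000)
  Y <- Y + (h/6)(k1 + 2k2 + 2k3 + k4): p = -0.3167, q = 0.7500, dp/dtau = -0.5590, dq/dtau = 1.2500
step 4:
  k1: at (p, q) = (-0.316718, 0.750000), (dp/dtau, dq/dtau) = (-0.559017, 1.250000); Gamma_ppp = 0.372678, Gamma_ppq = 0.000000, Gamma_pqq = 0.000000, Gamma_qpp = 0.000000, Gamma_qpq = 0.000000, Gamma_qqq = 0.000000; k1 = (-0.559017, 1.250000, -0.116462, 0.000000)
  k2: at (p, q) = (-0.372620, 0.875000), (dp/dtau, dq/dtau) = (-0.570663, 1.250000); Gamma_ppp = 0.380607, Gamma_ppq = 0.000000, Gamma_pqq = 0.000000, Gamma_qpp = 0.000000, Gamma_qpq = 0.000000, Gamma_qqq = 0.000000; k2 = (-0.570663, 1.250000, -0.123947, 0.000000)
  k3: at (p, q) = (-0.373785, 0.875000), (dp/dtau, dq/dtau) = (-0.571412, 1.250000); Gamma_ppp = 0.380776, Gamma_ppq = 0.000000, Gamma_pqq = 0.000000, Gamma_qpp = 0.000000, Gamma_qpq = 0.000000, Gamma_qqq = 0.000000; k3 = (-0.571412, 1.250000, -0.124328, 0.000000)
  k4: at (p, q) = (-0.431001, 1.000000), (dp/dtau, dq/dtau) = (-0.583883, 1.250000); Gamma_ppp = 0.389257, Gamma_ppq = 0.000000, Gamma_pqq = 0.000000, Gamma_qpp = 0.000000, Gamma_qpq = 0.000000, Gamma_qqq = 0.000000; k4 = (-0.583883, 1.250000, -0.132705, 0.000000)
  Y <- Y + (h/6)(k1 + 2k2 + 2k3 + k4): p = -0.4310, q = 1.0000, dp/dtau = -0.5839, dq/dtau = 1.2500


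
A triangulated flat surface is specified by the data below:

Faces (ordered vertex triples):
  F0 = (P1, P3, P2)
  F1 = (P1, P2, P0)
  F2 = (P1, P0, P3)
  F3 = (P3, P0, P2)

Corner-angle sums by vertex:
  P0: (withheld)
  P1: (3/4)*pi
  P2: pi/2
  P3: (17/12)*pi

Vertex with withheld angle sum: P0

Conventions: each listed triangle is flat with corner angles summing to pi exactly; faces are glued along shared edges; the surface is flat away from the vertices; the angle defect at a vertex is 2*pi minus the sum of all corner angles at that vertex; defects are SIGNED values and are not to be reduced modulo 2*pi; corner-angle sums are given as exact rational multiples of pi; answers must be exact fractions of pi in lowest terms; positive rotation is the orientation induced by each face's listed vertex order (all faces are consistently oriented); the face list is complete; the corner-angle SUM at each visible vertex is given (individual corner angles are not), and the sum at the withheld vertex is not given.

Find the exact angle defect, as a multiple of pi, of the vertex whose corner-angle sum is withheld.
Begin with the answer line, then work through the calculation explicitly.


Answer: defect(P0) = (2/3)*pi

V = 4, E = 6, F = 4; chi = V - E + F = 2
Gauss-Bonnet: total defect = 2*pi*chi = 4*pi; visible defects sum to (10/3)*pi


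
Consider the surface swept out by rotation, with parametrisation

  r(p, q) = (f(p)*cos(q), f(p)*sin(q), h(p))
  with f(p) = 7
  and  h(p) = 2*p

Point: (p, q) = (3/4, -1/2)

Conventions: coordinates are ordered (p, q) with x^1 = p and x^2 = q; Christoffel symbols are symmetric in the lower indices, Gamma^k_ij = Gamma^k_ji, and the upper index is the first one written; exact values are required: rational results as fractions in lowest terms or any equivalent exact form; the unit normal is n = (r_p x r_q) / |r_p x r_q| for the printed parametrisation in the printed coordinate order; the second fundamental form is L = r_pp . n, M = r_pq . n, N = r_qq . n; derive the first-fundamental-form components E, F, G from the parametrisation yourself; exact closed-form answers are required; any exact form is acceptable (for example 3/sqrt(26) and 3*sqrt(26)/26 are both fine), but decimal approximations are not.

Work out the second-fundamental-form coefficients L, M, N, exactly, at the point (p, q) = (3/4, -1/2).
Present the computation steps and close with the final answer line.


f = 7, f' = 0, f'' = 0, h' = 2, h'' = 0
E = 4, F = 0, G = 49; answer radicand W^2 = 4
unnormalised second-form numerators: l = 0, m = 0, n = 14; L = l/sqrt(4), and similarly M = m/sqrt(W^2), N = n/sqrt(W^2)

Answer: L = 0, M = 0, N = 7


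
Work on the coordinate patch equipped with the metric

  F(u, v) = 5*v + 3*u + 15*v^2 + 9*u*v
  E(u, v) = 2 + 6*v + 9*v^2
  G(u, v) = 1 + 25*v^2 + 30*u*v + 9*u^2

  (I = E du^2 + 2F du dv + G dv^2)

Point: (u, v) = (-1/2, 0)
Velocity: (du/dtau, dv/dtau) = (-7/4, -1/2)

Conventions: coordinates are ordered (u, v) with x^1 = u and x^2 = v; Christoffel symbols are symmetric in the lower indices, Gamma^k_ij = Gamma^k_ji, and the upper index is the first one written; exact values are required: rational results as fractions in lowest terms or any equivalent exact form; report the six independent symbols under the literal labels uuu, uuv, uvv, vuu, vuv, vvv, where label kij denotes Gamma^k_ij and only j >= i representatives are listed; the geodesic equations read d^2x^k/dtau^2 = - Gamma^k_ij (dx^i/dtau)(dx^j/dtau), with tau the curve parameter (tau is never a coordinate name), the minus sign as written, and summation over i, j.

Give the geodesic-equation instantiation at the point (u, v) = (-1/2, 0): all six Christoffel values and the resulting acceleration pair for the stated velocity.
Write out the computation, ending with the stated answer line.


E = 2, F = -3/2, G = 13/4 at the point
E_u = 0, E_v = 6, F_u = 3, F_v = 1/2, G_u = -9, G_v = -15
EG - F^2 = 17/4;  g^inv = (4/17) * [[13/4, 3/2], [3/2, 2]]
first-kind symbols [ij,l] = (1/2)(d_i g_jl + d_j g_il - d_l g_ij): [uu,u] = E_u/2 = 0, [uu,v] = F_u - E_v/2 = 0, [uv,u] = E_v/2 = 3, [uv,v] = G_u/2 = -9/2, [vv,u] = F_v - G_u/2 = 5, [vv,v] = G_v/2 = -15/2
Gamma^u_ij = (G*[ij,u] - F*[ij,v])/(EG - F^2), Gamma^v_ij = (E*[ij,v] - F*[ij,u])/(EG - F^2)
Gamma_uuu = 0, Gamma_uuv = 12/17, Gamma_uvv = 20/17, Gamma_vuu = 0, Gamma_vuv = -18/17, Gamma_vvv = -30/17
d^2u/dtau^2 = -(Gamma_uuu*(-7/4)^2 + 2*Gamma_uuv*(-7/4)*(-1/2) + Gamma_uvv*(-1/2)^2) = -26/17
d^2v/dtau^2 = -(Gamma_vuu*(-7/4)^2 + 2*Gamma_vuv*(-7/4)*(-1/2) + Gamma_vvv*(-1/2)^2) = 39/17

Answer: Gamma_uuu = 0, Gamma_uuv = 12/17, Gamma_uvv = 20/17, Gamma_vuu = 0, Gamma_vuv = -18/17, Gamma_vvv = -30/17; accelerations (d^2u/dtau^2, d^2v/dtau^2) = (-26/17, 39/17)


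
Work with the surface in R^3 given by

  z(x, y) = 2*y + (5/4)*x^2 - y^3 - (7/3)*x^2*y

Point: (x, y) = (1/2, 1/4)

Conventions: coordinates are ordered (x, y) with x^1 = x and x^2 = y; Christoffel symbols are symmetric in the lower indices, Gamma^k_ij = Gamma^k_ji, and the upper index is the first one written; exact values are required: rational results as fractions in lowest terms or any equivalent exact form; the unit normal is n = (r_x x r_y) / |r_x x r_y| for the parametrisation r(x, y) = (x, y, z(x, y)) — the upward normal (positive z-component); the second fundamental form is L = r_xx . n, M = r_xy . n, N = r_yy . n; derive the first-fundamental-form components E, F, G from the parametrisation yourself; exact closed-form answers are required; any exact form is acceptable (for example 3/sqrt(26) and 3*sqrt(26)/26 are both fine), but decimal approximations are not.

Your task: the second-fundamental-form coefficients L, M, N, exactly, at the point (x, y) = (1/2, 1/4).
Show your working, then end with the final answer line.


z_x = 2/3, z_y = 59/48, z_xx = 4/3, z_xy = -7/3, z_yy = -3/2
E = 13/9, F = 59/72, G = 5785/2304; answer radicand W^2 = 6809/2304
unnormalised second-form numerators: l = 4/3, m = -7/3, n = -3/2; L = l/sqrt(6809/2304), and similarly M = m/sqrt(W^2), N = n/sqrt(W^2)

Answer: L = 64*sqrt(6809)/6809, M = -112*sqrt(6809)/6809, N = -72*sqrt(6809)/6809


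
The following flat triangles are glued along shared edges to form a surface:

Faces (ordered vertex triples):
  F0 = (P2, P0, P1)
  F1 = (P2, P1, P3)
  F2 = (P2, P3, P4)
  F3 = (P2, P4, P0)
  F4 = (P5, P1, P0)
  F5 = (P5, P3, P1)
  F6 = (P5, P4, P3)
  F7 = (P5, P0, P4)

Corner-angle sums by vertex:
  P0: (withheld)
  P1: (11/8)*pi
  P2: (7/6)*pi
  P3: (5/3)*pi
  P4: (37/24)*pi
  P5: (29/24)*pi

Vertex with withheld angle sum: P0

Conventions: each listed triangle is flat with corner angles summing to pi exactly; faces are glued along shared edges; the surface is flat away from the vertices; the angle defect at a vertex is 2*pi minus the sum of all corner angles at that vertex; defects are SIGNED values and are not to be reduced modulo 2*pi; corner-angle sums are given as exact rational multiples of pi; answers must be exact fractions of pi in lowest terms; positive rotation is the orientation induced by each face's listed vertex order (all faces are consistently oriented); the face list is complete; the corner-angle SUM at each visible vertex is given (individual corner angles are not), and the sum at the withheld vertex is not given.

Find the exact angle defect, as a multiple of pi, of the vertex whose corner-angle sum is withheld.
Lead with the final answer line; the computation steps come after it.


Answer: defect(P0) = (23/24)*pi

V = 6, E = 12, F = 8; chi = V - E + F = 2
Gauss-Bonnet: total defect = 2*pi*chi = 4*pi; visible defects sum to (73/24)*pi


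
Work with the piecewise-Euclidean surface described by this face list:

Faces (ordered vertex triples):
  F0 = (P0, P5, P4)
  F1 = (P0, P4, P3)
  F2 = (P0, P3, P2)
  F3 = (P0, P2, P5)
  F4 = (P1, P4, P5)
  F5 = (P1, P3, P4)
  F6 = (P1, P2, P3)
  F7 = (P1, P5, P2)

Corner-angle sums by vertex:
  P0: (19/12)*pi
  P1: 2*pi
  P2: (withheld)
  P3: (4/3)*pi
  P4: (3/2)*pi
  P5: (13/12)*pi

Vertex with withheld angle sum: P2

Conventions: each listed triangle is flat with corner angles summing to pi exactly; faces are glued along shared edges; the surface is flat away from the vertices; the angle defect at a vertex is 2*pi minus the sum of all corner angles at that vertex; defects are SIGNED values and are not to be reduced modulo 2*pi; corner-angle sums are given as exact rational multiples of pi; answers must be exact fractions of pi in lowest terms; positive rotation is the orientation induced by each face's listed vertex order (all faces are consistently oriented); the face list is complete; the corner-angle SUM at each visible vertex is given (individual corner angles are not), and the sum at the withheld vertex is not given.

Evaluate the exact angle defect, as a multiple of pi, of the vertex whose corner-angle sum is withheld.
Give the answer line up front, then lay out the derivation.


Answer: defect(P2) = (3/2)*pi

V = 6, E = 12, F = 8; chi = V - E + F = 2
Gauss-Bonnet: total defect = 2*pi*chi = 4*pi; visible defects sum to (5/2)*pi


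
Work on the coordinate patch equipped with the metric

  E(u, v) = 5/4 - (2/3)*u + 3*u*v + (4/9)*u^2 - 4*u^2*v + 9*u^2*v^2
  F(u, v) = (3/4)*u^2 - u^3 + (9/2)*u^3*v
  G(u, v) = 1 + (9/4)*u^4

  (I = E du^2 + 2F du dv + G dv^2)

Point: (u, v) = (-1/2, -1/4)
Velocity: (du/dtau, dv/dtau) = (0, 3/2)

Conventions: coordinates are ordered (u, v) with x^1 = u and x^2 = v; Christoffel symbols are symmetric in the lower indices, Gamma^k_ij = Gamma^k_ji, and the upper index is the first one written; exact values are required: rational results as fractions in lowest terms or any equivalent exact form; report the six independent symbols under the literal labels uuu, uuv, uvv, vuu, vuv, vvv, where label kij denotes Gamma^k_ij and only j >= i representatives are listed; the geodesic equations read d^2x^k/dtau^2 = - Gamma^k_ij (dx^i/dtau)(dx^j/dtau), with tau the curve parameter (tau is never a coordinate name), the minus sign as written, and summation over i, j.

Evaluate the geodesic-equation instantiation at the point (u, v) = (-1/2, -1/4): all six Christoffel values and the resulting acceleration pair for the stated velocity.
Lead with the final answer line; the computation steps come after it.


Answer: Gamma_uuu = -493/749, Gamma_uuv = -522/749, Gamma_uvv = 0, Gamma_vuu = -153/749, Gamma_vuv = -162/749, Gamma_vvv = 0; accelerations (d^2u/dtau^2, d^2v/dtau^2) = (0, 0)

E = 1417/576, F = 29/64, G = 73/64 at the point
E_u = -493/144, E_v = -29/8, F_u = -75/32, F_v = -9/16, G_u = -9/8, G_v = 0
EG - F^2 = 749/288;  g^inv = (288/749) * [[73/64, -29/64], [-29/64, 1417/576]]
first-kind symbols [ij,l] = (1/2)(d_i g_jl + d_j g_il - d_l g_ij): [uu,u] = E_u/2 = -493/288, [uu,v] = F_u - E_v/2 = -17/32, [uv,u] = E_v/2 = -29/16, [uv,v] = G_u/2 = -9/16, [vv,u] = F_v - G_u/2 = 0, [vv,v] = G_v/2 = 0
Gamma^u_ij = (G*[ij,u] - F*[ij,v])/(EG - F^2), Gamma^v_ij = (E*[ij,v] - F*[ij,u])/(EG - F^2)
Gamma_uuu = -493/749, Gamma_uuv = -522/749, Gamma_uvv = 0, Gamma_vuu = -153/749, Gamma_vuv = -162/749, Gamma_vvv = 0
d^2u/dtau^2 = -(Gamma_uuu*(0)^2 + 2*Gamma_uuv*(0)*(3/2) + Gamma_uvv*(3/2)^2) = 0
d^2v/dtau^2 = -(Gamma_vuu*(0)^2 + 2*Gamma_vuv*(0)*(3/2) + Gamma_vvv*(3/2)^2) = 0


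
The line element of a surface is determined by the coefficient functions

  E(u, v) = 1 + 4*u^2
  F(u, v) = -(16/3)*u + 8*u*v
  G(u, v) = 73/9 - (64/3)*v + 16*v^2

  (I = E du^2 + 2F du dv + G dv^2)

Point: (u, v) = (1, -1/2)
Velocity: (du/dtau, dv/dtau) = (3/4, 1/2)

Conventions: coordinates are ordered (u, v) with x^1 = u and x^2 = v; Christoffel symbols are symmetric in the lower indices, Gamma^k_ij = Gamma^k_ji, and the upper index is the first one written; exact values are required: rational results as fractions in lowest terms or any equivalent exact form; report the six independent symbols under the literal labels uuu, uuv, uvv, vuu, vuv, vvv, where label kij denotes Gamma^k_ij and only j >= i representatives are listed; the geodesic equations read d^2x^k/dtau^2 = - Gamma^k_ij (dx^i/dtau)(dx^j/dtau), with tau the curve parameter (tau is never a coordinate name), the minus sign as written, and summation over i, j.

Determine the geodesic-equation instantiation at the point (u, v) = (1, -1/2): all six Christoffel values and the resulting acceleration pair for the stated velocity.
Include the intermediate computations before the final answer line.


E = 5, F = -28/3, G = 205/9 at the point
E_u = 8, E_v = 0, F_u = -28/3, F_v = 8, G_u = 0, G_v = -112/3
EG - F^2 = 241/9;  g^inv = (9/241) * [[205/9, 28/3], [28/3, 5]]
first-kind symbols [ij,l] = (1/2)(d_i g_jl + d_j g_il - d_l g_ij): [uu,u] = E_u/2 = 4, [uu,v] = F_u - E_v/2 = -28/3, [uv,u] = E_v/2 = 0, [uv,v] = G_u/2 = 0, [vv,u] = F_v - G_u/2 = 8, [vv,v] = G_v/2 = -56/3
Gamma^u_ij = (G*[ij,u] - F*[ij,v])/(EG - F^2), Gamma^v_ij = (E*[ij,v] - F*[ij,u])/(EG - F^2)
Gamma_uuu = 36/241, Gamma_uuv = 0, Gamma_uvv = 72/241, Gamma_vuu = -84/241, Gamma_vuv = 0, Gamma_vvv = -168/241
d^2u/dtau^2 = -(Gamma_uuu*(3/4)^2 + 2*Gamma_uuv*(3/4)*(1/2) + Gamma_uvv*(1/2)^2) = -153/964
d^2v/dtau^2 = -(Gamma_vuu*(3/4)^2 + 2*Gamma_vuv*(3/4)*(1/2) + Gamma_vvv*(1/2)^2) = 357/964

Answer: Gamma_uuu = 36/241, Gamma_uuv = 0, Gamma_uvv = 72/241, Gamma_vuu = -84/241, Gamma_vuv = 0, Gamma_vvv = -168/241; accelerations (d^2u/dtau^2, d^2v/dtau^2) = (-153/964, 357/964)


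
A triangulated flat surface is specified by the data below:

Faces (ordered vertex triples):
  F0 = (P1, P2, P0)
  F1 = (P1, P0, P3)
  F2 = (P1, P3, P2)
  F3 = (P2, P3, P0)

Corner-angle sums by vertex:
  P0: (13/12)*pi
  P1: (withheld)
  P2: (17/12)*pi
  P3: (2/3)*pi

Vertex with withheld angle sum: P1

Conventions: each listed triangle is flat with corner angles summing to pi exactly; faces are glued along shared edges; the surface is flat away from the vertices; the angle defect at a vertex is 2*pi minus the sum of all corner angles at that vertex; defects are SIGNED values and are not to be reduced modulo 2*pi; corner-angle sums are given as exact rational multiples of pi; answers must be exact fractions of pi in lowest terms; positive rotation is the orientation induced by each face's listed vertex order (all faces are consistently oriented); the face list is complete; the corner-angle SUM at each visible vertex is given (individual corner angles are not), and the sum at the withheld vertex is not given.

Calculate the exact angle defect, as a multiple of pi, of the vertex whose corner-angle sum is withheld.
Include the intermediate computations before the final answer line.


V = 4, E = 6, F = 4; chi = V - E + F = 2
Gauss-Bonnet: total defect = 2*pi*chi = 4*pi; visible defects sum to (17/6)*pi

Answer: defect(P1) = (7/6)*pi


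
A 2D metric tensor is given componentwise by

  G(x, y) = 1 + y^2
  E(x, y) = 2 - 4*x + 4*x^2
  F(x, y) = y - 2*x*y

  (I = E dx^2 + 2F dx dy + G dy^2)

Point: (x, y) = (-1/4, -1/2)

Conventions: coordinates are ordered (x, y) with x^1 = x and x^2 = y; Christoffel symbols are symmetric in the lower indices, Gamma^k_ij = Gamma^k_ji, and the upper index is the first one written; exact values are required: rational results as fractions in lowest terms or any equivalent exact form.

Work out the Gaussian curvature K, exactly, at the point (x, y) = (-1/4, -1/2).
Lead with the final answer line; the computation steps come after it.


Answer: K = -8/49

E = 13/4, F = -3/4, G = 5/4, EG - F^2 = 7/2 at the point
E_x = -6, E_y = 0, F_x = 1, F_y = 3/2, G_x = 0, G_y = -1
E_yy = 0, F_xy = -2, G_xx = 0
Apply the Brioschi formula K = (det M1 - det M2)/(EG - F^2)^2 over the derivative matrices of E, F, G.
M1 = [[-E_yy/2 + F_xy - G_xx/2, E_x/2, F_x - E_y/2], [F_y - G_x/2, E, F], [G_y/2, F, G]] = [[-2, -3, 1], [3/2, 13/4, -3/4], [-1/2, -3/4, 5/4]]; det M1 = -2
M2 = [[0, E_y/2, G_x/2], [E_y/2, E, F], [G_x/2, F, G]] = [[0, 0, 0], [0, 13/4, -3/4], [0, -3/4, 5/4]]; det M2 = 0
det M1 - det M2 = -2; K = -2 / (7/2)^2 = -8/49


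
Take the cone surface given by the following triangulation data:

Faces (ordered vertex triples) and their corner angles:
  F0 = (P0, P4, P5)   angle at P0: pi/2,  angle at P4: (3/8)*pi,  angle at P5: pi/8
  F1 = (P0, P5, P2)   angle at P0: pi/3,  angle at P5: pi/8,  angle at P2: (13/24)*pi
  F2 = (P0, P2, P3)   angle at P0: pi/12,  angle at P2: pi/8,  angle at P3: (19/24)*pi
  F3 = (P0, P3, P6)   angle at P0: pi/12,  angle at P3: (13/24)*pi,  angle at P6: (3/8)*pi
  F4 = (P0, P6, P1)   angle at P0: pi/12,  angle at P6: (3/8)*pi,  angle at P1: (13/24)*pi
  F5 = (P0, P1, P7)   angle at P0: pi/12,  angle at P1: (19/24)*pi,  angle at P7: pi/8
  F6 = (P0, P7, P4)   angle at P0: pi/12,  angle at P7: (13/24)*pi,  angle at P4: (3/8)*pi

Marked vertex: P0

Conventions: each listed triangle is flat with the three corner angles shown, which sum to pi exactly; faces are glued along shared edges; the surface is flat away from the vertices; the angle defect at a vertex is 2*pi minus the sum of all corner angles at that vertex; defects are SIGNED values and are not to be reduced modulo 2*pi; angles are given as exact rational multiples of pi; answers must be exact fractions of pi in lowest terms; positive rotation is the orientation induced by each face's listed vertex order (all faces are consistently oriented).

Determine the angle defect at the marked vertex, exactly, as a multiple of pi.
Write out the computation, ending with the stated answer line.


Sum of corner angles at P0: (5/4)*pi
defect = 2*pi - (5/4)*pi

Answer: defect(P0) = (3/4)*pi


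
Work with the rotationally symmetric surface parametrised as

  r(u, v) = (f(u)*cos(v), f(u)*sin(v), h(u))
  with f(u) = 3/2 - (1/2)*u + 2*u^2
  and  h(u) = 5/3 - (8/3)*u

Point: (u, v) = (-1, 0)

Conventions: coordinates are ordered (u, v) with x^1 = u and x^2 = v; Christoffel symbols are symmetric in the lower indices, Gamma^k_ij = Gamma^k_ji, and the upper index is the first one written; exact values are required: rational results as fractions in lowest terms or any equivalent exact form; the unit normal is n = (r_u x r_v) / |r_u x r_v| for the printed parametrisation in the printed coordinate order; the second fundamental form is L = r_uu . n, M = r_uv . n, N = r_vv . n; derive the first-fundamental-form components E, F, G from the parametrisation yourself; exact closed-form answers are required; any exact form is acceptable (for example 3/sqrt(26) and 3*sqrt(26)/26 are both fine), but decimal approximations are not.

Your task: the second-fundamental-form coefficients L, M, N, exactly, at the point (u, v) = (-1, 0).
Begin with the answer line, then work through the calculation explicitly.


Answer: L = 64*sqrt(985)/985, M = 0, N = -64*sqrt(985)/985

f = 4, f' = -9/2, f'' = 4, h' = -8/3, h'' = 0
E = 985/36, F = 0, G = 16; answer radicand W^2 = 985/36
unnormalised second-form numerators: l = 32/3, m = 0, n = -32/3; L = l/sqrt(985/36), and similarly M = m/sqrt(W^2), N = n/sqrt(W^2)


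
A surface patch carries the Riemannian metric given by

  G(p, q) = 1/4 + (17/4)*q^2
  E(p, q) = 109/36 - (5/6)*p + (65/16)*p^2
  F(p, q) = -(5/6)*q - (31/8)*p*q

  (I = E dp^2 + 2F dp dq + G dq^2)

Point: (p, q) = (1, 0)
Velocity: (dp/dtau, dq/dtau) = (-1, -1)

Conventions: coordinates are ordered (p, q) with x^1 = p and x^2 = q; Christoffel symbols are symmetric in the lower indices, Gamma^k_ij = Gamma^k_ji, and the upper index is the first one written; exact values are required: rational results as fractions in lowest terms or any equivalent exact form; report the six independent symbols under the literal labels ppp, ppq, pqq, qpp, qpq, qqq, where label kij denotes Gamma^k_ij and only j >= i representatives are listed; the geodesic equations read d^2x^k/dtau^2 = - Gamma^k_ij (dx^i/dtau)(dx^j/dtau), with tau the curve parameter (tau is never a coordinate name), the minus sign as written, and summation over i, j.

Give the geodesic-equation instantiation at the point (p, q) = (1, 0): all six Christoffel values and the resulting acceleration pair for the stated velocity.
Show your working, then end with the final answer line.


E = 901/144, F = 0, G = 1/4 at the point
E_p = 175/24, E_q = 0, F_p = 0, F_q = -113/24, G_p = 0, G_q = 0
EG - F^2 = 901/576;  g^inv = (576/901) * [[1/4, 0], [0, 901/144]]
first-kind symbols [ij,l] = (1/2)(d_i g_jl + d_j g_il - d_l g_ij): [pp,p] = E_p/2 = 175/48, [pp,q] = F_p - E_q/2 = 0, [pq,p] = E_q/2 = 0, [pq,q] = G_p/2 = 0, [qq,p] = F_q - G_p/2 = -113/24, [qq,q] = G_q/2 = 0
Gamma^p_ij = (G*[ij,p] - F*[ij,q])/(EG - F^2), Gamma^q_ij = (E*[ij,q] - F*[ij,p])/(EG - F^2)
Gamma_ppp = 525/901, Gamma_ppq = 0, Gamma_pqq = -678/901, Gamma_qpp = 0, Gamma_qpq = 0, Gamma_qqq = 0
d^2p/dtau^2 = -(Gamma_ppp*(-1)^2 + 2*Gamma_ppq*(-1)*(-1) + Gamma_pqq*(-1)^2) = 9/53
d^2q/dtau^2 = -(Gamma_qpp*(-1)^2 + 2*Gamma_qpq*(-1)*(-1) + Gamma_qqq*(-1)^2) = 0

Answer: Gamma_ppp = 525/901, Gamma_ppq = 0, Gamma_pqq = -678/901, Gamma_qpp = 0, Gamma_qpq = 0, Gamma_qqq = 0; accelerations (d^2p/dtau^2, d^2q/dtau^2) = (9/53, 0)


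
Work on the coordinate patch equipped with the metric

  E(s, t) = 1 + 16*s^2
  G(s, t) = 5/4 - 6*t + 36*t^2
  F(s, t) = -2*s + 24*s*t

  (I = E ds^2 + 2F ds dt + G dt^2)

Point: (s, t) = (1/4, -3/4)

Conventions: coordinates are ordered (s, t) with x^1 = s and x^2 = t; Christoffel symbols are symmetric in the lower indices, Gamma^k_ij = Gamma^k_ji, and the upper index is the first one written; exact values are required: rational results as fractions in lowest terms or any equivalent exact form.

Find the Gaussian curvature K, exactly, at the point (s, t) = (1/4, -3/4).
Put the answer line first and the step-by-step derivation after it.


Answer: K = 8/243

E = 2, F = -5, G = 26, EG - F^2 = 27 at the point
E_s = 8, E_t = 0, F_s = -20, F_t = 6, G_s = 0, G_t = -60
E_tt = 0, F_st = 24, G_ss = 0
Compute both Brioschi determinants and normalise by (EG - F^2)^2.
M1 = [[-E_tt/2 + F_st - G_ss/2, E_s/2, F_s - E_t/2], [F_t - G_s/2, E, F], [G_t/2, F, G]] = [[24, 4, -20], [6, 2, -5], [-30, -5, 26]]; det M1 = 24
M2 = [[0, E_t/2, G_s/2], [E_t/2, E, F], [G_s/2, F, G]] = [[0, 0, 0], [0, 2, -5], [0, -5, 26]]; det M2 = 0
det M1 - det M2 = 24; K = 24 / (27)^2 = 8/243


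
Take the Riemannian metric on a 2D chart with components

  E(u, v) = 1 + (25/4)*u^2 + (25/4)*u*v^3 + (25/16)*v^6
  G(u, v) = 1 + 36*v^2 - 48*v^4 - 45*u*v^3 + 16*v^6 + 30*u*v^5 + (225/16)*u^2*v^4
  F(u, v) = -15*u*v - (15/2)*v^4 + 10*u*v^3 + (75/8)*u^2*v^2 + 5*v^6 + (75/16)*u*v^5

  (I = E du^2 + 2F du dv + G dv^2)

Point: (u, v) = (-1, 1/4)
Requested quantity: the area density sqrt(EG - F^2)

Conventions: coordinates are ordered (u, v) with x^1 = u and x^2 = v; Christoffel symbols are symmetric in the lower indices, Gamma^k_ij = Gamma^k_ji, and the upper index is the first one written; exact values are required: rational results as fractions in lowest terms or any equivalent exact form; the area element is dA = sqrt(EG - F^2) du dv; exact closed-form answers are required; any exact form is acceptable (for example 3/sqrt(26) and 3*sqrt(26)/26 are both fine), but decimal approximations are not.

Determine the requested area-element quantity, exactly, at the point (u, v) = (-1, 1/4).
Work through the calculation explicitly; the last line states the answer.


E = 468761/65536, F = 67945/16384, G = 15545/4096; EG - F^2 = 651945/65536

Answer: sqrt(EG - F^2) = 7*sqrt(13305)/256


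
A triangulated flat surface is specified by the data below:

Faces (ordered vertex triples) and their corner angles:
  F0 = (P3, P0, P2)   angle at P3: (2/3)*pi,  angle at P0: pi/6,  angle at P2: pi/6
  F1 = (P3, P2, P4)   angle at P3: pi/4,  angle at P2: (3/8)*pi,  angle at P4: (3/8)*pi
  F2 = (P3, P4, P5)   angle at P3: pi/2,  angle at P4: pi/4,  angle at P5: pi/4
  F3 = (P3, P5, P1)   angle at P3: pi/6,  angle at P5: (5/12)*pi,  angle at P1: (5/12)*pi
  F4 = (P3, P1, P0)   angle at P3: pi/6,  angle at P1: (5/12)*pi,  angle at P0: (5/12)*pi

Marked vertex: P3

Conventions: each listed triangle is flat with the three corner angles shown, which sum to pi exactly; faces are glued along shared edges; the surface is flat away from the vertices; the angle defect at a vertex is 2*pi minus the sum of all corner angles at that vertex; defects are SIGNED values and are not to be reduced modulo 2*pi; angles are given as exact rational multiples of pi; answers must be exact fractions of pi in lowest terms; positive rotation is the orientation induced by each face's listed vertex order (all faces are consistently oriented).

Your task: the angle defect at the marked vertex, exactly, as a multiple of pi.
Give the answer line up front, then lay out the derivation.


Answer: defect(P3) = pi/4

Sum of corner angles at P3: (7/4)*pi
defect = 2*pi - (7/4)*pi


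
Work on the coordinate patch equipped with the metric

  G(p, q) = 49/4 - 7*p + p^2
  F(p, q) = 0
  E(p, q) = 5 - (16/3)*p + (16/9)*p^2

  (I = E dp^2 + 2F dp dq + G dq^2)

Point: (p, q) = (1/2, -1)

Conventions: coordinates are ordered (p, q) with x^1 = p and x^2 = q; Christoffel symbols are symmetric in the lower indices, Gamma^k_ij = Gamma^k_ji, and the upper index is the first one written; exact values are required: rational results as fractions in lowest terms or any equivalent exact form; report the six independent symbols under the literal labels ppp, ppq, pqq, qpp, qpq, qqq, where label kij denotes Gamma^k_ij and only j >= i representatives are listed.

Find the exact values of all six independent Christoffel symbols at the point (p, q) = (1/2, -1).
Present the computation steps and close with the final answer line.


E = 25/9, F = 0, G = 9 at the point
E_p = -32/9, E_q = 0, F_p = 0, F_q = 0, G_p = -6, G_q = 0
EG - F^2 = 25;  g^inv = (1/25) * [[9, 0], [0, 25/9]]
first-kind symbols [ij,l] = (1/2)(d_i g_jl + d_j g_il - d_l g_ij): [pp,p] = E_p/2 = -16/9, [pp,q] = F_p - E_q/2 = 0, [pq,p] = E_q/2 = 0, [pq,q] = G_p/2 = -3, [qq,p] = F_q - G_p/2 = 3, [qq,q] = G_q/2 = 0
Gamma^p_ij = (G*[ij,p] - F*[ij,q])/(EG - F^2), Gamma^q_ij = (E*[ij,q] - F*[ij,p])/(EG - F^2)

Answer: Gamma_ppp = -16/25, Gamma_ppq = 0, Gamma_pqq = 27/25, Gamma_qpp = 0, Gamma_qpq = -1/3, Gamma_qqq = 0


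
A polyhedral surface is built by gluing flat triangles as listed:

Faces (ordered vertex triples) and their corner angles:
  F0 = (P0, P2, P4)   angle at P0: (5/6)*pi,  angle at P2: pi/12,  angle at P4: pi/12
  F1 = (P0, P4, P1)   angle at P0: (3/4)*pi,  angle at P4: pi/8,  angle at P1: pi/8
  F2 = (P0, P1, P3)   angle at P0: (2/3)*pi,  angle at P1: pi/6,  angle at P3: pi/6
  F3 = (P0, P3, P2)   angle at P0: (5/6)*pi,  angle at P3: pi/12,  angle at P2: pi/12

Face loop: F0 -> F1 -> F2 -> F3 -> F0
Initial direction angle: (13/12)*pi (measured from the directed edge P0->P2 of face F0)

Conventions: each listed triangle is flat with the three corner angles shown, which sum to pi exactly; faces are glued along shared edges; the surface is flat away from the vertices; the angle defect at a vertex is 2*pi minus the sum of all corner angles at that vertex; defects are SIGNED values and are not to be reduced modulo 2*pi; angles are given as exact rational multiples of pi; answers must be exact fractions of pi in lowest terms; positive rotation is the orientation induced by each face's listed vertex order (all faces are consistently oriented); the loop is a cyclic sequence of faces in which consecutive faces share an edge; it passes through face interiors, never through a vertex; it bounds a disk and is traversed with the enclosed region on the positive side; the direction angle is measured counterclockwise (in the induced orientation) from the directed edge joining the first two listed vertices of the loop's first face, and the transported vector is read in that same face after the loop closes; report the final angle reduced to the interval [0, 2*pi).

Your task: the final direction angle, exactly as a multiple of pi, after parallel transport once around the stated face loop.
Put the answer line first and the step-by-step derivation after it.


Answer: final direction angle = 0

enclosed vertex P0: corner angles sum to (37/12)*pi, defect = 2*pi - (37/12)*pi = (-13/12)*pi
summing the enclosed defects onto the initial angle, mod 2*pi in the induced orientation:
final angle = (13/12)*pi - (13/12)*pi = 0 (mod 2*pi)


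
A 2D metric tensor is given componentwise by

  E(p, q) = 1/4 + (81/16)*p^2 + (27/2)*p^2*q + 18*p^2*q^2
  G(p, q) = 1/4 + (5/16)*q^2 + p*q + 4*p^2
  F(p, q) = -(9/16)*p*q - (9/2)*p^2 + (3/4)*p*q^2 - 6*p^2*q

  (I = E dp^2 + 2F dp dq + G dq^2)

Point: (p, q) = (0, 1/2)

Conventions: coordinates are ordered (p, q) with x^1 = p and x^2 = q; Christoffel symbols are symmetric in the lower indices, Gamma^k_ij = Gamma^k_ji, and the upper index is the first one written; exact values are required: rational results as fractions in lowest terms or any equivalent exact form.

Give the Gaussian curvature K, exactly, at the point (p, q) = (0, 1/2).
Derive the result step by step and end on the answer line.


E = 1/4, F = 0, G = 21/64, EG - F^2 = 21/256 at the point
E_p = 0, E_q = 0, F_p = -3/32, F_q = 0, G_p = 1/2, G_q = 5/16
E_qq = 0, F_pq = 3/16, G_pp = 8
The intrinsic route: Brioschi's K = (det M1 - det M2)/(EG - F^2)^2.
M1 = [[-E_qq/2 + F_pq - G_pp/2, E_p/2, F_p - E_q/2], [F_q - G_p/2, E, F], [G_q/2, F, G]] = [[-61/16, 0, -3/32], [-1/4, 1/4, 0], [5/32, 0, 21/64]]; det M1 = -633/2048
M2 = [[0, E_q/2, G_p/2], [E_q/2, E, F], [G_p/2, F, G]] = [[0, 0, 1/4], [0, 1/4, 0], [1/4, 0, 21/64]]; det M2 = -1/64
det M1 - det M2 = -601/2048; K = -601/2048 / (21/256)^2 = -19232/441

Answer: K = -19232/441


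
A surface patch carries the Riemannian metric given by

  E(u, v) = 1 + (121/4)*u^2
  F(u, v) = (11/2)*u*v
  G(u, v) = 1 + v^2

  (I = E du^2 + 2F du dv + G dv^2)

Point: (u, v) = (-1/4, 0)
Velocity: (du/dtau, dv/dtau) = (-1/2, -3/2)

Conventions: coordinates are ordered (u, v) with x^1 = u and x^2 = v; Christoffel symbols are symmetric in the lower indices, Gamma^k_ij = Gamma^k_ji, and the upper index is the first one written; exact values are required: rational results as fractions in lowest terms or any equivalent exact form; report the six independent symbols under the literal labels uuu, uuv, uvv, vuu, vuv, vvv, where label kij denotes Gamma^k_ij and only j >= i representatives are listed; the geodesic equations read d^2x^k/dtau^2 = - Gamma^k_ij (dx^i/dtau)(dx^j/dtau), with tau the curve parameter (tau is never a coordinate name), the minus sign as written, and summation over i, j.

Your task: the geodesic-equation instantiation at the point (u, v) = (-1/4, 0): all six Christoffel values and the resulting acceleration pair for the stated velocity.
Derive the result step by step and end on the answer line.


E = 185/64, F = 0, G = 1 at the point
E_u = -121/8, E_v = 0, F_u = 0, F_v = -11/8, G_u = 0, G_v = 0
EG - F^2 = 185/64;  g^inv = (64/185) * [[1, 0], [0, 185/64]]
first-kind symbols [ij,l] = (1/2)(d_i g_jl + d_j g_il - d_l g_ij): [uu,u] = E_u/2 = -121/16, [uu,v] = F_u - E_v/2 = 0, [uv,u] = E_v/2 = 0, [uv,v] = G_u/2 = 0, [vv,u] = F_v - G_u/2 = -11/8, [vv,v] = G_v/2 = 0
Gamma^u_ij = (G*[ij,u] - F*[ij,v])/(EG - F^2), Gamma^v_ij = (E*[ij,v] - F*[ij,u])/(EG - F^2)
Gamma_uuu = -484/185, Gamma_uuv = 0, Gamma_uvv = -88/185, Gamma_vuu = 0, Gamma_vuv = 0, Gamma_vvv = 0
d^2u/dtau^2 = -(Gamma_uuu*(-1/2)^2 + 2*Gamma_uuv*(-1/2)*(-3/2) + Gamma_uvv*(-3/2)^2) = 319/185
d^2v/dtau^2 = -(Gamma_vuu*(-1/2)^2 + 2*Gamma_vuv*(-1/2)*(-3/2) + Gamma_vvv*(-3/2)^2) = 0

Answer: Gamma_uuu = -484/185, Gamma_uuv = 0, Gamma_uvv = -88/185, Gamma_vuu = 0, Gamma_vuv = 0, Gamma_vvv = 0; accelerations (d^2u/dtau^2, d^2v/dtau^2) = (319/185, 0)
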